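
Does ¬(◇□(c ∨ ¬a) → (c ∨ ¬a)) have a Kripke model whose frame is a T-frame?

Yes, satisfiable

1. ¬(◇□(c ∨ ¬a) → (c ∨ ¬a)), w0
2. ◇□(c ∨ ¬a), w0   [¬→-rule on 1]
3. ¬(c ∨ ¬a), w0   [¬→-rule on 1]
4. ¬c, w0   [¬∨-rule on 3]
5. a, w0   [¬∨-rule on 3]
6. □(c ∨ ¬a), w1   [◇-rule on 2: fresh world w1, w0Rw1]
7. c ∨ ¬a, w1   [□-rule on 6 via w1Rw1]
8. ¬a, w1   [∨-rule on 7 (branches; this branch)]
Accessibility: w0Rw0, w0Rw1, w1Rw1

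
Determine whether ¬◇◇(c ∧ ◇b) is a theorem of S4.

No, not valid

Tableau for the negation ◇◇(c ∧ ◇b):
1. ◇◇(c ∧ ◇b), u
2. ◇(c ∧ ◇b), v   [◇-rule on 1: fresh world v, uRv]
3. c ∧ ◇b, w   [◇-rule on 2: fresh world w, vRw]
4. c, w   [∧-rule on 3]
5. ◇b, w   [∧-rule on 3]
6. b, x   [◇-rule on 5: fresh world x, wRx]
Accessibility: uRu, uRv, uRw, uRx, vRv, vRw, vRx, wRw, wRx, xRx
The negation has an open branch (countermodel exists).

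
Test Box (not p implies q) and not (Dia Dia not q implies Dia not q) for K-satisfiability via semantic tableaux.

1. Box (not p implies q) and not (Dia Dia not q implies Dia not q), 0
2. Box (not p implies q), 0
3. not (Dia Dia not q implies Dia not q), 0
4. Dia Dia not q, 0
5. not Dia not q, 0
6. Dia not q, 1
7. not p implies q, 1
8. q, 1
9. not q, 2
Accessibility: 0R1, 1R2

Yes, satisfiable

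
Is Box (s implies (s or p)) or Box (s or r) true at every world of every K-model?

Valid

Tableau for the negation not (Box (s implies (s or p)) or Box (s or r)):
1. not (Box (s implies (s or p)) or Box (s or r)), u
2. not Box (s implies (s or p)), u   [neg-or-rule on 1]
3. not Box (s or r), u   [neg-or-rule on 1]
4. not (s implies (s or p)), v   [neg-Box-rule on 2: fresh world v, uRv]
5. s, v   [neg-implies-rule on 4]
6. not (s or p), v   [neg-implies-rule on 4]
7. not s, v   [neg-or-rule on 6]
8. not p, v   [neg-or-rule on 6]
Accessibility: uRv
Branch closes: s and not s both at v.
Every branch of the negation's tableau closes; the branch above is one of them.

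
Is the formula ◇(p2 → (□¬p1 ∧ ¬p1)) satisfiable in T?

Yes, satisfiable

1. ◇(p2 → (□¬p1 ∧ ¬p1)), w0
2. p2 → (□¬p1 ∧ ¬p1), w1
3. □¬p1 ∧ ¬p1, w1
4. □¬p1, w1
5. ¬p1, w1
Accessibility: w0Rw0, w0Rw1, w1Rw1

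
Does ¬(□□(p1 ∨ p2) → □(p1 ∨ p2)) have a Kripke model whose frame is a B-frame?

No, unsatisfiable

1. ¬(□□(p1 ∨ p2) → □(p1 ∨ p2)), 0
2. □□(p1 ∨ p2), 0
3. ¬□(p1 ∨ p2), 0
4. □(p1 ∨ p2), 0
5. p1 ∨ p2, 0
6. p2, 0
7. ¬(p1 ∨ p2), 1
8. ¬p1, 1
9. ¬p2, 1
10. □(p1 ∨ p2), 1
11. p1 ∨ p2, 1
12. p2, 1
Accessibility: 0R0, 0R1, 1R0, 1R1
Branch closes: p2 and ¬p2 both at 1.
Every branch closes; the branch above is one of them.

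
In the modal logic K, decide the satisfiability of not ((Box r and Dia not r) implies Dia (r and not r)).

Unsatisfiable (every branch closes)

1. not ((Box r and Dia not r) implies Dia (r and not r)), w0
2. Box r and Dia not r, w0
3. not Dia (r and not r), w0
4. Box r, w0
5. Dia not r, w0
6. not r, w1
7. not (r and not r), w1
8. r, w1
Accessibility: w0Rw1
Branch closes: r and not r both at w1.
All branches of the tableau close; one closing branch shown above.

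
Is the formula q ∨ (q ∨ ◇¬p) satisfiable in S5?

Yes, satisfiable

1. q ∨ (q ∨ ◇¬p), 0
2. q ∨ ◇¬p, 0   [∨-rule on 1 (branches; this branch)]
3. ◇¬p, 0   [∨-rule on 2 (branches; this branch)]
4. ¬p, 1   [◇-rule on 3: fresh world 1, 0R1]
Accessibility: 0R0, 0R1, 1R0, 1R1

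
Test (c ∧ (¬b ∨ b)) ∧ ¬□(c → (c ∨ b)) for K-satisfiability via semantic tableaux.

1. (c ∧ (¬b ∨ b)) ∧ ¬□(c → (c ∨ b)), w0
2. c ∧ (¬b ∨ b), w0   [∧-rule on 1]
3. ¬□(c → (c ∨ b)), w0   [∧-rule on 1]
4. c, w0   [∧-rule on 2]
5. ¬b ∨ b, w0   [∧-rule on 2]
6. b, w0   [∨-rule on 5 (branches; this branch)]
7. ¬(c → (c ∨ b)), w1   [¬□-rule on 3: fresh world w1, w0Rw1]
8. c, w1   [¬→-rule on 7]
9. ¬(c ∨ b), w1   [¬→-rule on 7]
10. ¬c, w1   [¬∨-rule on 9]
11. ¬b, w1   [¬∨-rule on 9]
Accessibility: w0Rw1
Branch closes: c and ¬c both at w1.
All branches of the tableau close; one closing branch shown above.

No, unsatisfiable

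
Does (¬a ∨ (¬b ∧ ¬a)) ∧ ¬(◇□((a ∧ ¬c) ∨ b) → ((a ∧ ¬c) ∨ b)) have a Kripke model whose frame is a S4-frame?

1. (¬a ∨ (¬b ∧ ¬a)) ∧ ¬(◇□((a ∧ ¬c) ∨ b) → ((a ∧ ¬c) ∨ b)), w0
2. ¬a ∨ (¬b ∧ ¬a), w0
3. ¬(◇□((a ∧ ¬c) ∨ b) → ((a ∧ ¬c) ∨ b)), w0
4. ◇□((a ∧ ¬c) ∨ b), w0
5. ¬((a ∧ ¬c) ∨ b), w0
6. ¬(a ∧ ¬c), w0
7. ¬b, w0
8. ¬b ∧ ¬a, w0
9. ¬a, w0
10. c, w0
11. □((a ∧ ¬c) ∨ b), w1
12. (a ∧ ¬c) ∨ b, w1
13. b, w1
Accessibility: w0Rw0, w0Rw1, w1Rw1

Yes, satisfiable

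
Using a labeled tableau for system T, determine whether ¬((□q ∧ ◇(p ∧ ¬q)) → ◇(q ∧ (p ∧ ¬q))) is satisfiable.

1. ¬((□q ∧ ◇(p ∧ ¬q)) → ◇(q ∧ (p ∧ ¬q))), u
2. □q ∧ ◇(p ∧ ¬q), u
3. ¬◇(q ∧ (p ∧ ¬q)), u
4. □q, u
5. ◇(p ∧ ¬q), u
6. ¬(q ∧ (p ∧ ¬q)), u
7. q, u
8. ¬(p ∧ ¬q), u
9. p ∧ ¬q, v
10. p, v
11. ¬q, v
12. ¬(q ∧ (p ∧ ¬q)), v
13. q, v
Accessibility: uRu, uRv, vRv
Branch closes: q and ¬q both at v.
All branches of the tableau close; one closing branch shown above.

Unsatisfiable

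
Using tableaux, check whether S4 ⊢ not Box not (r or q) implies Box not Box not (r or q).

Not valid

Tableau for the negation not (not Box not (r or q) implies Box not Box not (r or q)):
1. not (not Box not (r or q) implies Box not Box not (r or q)), 0
2. not Box not (r or q), 0
3. not Box not Box not (r or q), 0
4. r or q, 1
5. q, 1
6. Box not (r or q), 2
7. not (r or q), 2
8. not r, 2
9. not q, 2
Accessibility: 0R0, 0R1, 0R2, 1R1, 2R2
The negation has an open branch (countermodel exists).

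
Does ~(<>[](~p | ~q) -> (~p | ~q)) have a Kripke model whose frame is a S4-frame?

Yes, satisfiable

1. ~(<>[](~p | ~q) -> (~p | ~q)), u
2. <>[](~p | ~q), u
3. ~(~p | ~q), u
4. p, u
5. q, u
6. [](~p | ~q), v
7. ~p | ~q, v
8. ~q, v
Accessibility: uRu, uRv, vRv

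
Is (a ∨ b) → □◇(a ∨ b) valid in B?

Tableau for the negation ¬((a ∨ b) → □◇(a ∨ b)):
1. ¬((a ∨ b) → □◇(a ∨ b)), w0
2. a ∨ b, w0   [¬→-rule on 1]
3. ¬□◇(a ∨ b), w0   [¬→-rule on 1]
4. b, w0   [∨-rule on 2 (branches; this branch)]
5. ¬◇(a ∨ b), w1   [¬□-rule on 3: fresh world w1, w0Rw1]
6. ¬(a ∨ b), w0   [¬◇-rule on 5 via w1Rw0]
7. ¬a, w0   [¬∨-rule on 6]
8. ¬b, w0   [¬∨-rule on 6]
Accessibility: w0Rw0, w0Rw1, w1Rw0, w1Rw1
Branch closes: b and ¬b both at w0.
All branches of the negation close; one closing branch shown above.

Yes, valid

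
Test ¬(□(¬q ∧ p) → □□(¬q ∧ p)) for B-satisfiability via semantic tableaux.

1. ¬(□(¬q ∧ p) → □□(¬q ∧ p)), 0
2. □(¬q ∧ p), 0   [¬→-rule on 1]
3. ¬□□(¬q ∧ p), 0   [¬→-rule on 1]
4. ¬q ∧ p, 0   [□-rule on 2 via 0R0]
5. ¬q, 0   [∧-rule on 4]
6. p, 0   [∧-rule on 4]
7. ¬□(¬q ∧ p), 1   [¬□-rule on 3: fresh world 1, 0R1]
8. ¬q ∧ p, 1   [□-rule on 2 via 0R1]
9. ¬q, 1   [∧-rule on 8]
10. p, 1   [∧-rule on 8]
11. ¬(¬q ∧ p), 2   [¬□-rule on 7: fresh world 2, 1R2]
12. ¬p, 2   [¬∧-rule on 11 (branches; this branch)]
Accessibility: 0R0, 0R1, 1R0, 1R1, 1R2, 2R1, 2R2

Yes, satisfiable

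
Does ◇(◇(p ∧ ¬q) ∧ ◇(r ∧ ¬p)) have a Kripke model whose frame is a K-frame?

Yes, satisfiable

1. ◇(◇(p ∧ ¬q) ∧ ◇(r ∧ ¬p)), 0
2. ◇(p ∧ ¬q) ∧ ◇(r ∧ ¬p), 1   [◇-rule on 1: fresh world 1, 0R1]
3. ◇(p ∧ ¬q), 1   [∧-rule on 2]
4. ◇(r ∧ ¬p), 1   [∧-rule on 2]
5. p ∧ ¬q, 2   [◇-rule on 3: fresh world 2, 1R2]
6. p, 2   [∧-rule on 5]
7. ¬q, 2   [∧-rule on 5]
8. r ∧ ¬p, 3   [◇-rule on 4: fresh world 3, 1R3]
9. r, 3   [∧-rule on 8]
10. ¬p, 3   [∧-rule on 8]
Accessibility: 0R1, 1R2, 1R3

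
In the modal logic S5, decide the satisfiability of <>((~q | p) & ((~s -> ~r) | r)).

Yes, satisfiable

1. <>((~q | p) & ((~s -> ~r) | r)), u
2. (~q | p) & ((~s -> ~r) | r), v   [<>-rule on 1: fresh world v, uRv]
3. ~q | p, v   [&-rule on 2]
4. (~s -> ~r) | r, v   [&-rule on 2]
5. p, v   [|-rule on 3 (branches; this branch)]
6. r, v   [|-rule on 4 (branches; this branch)]
Accessibility: uRu, uRv, vRu, vRv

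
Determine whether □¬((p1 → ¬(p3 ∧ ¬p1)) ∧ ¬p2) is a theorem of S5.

Not valid

Tableau for the negation ¬□¬((p1 → ¬(p3 ∧ ¬p1)) ∧ ¬p2):
1. ¬□¬((p1 → ¬(p3 ∧ ¬p1)) ∧ ¬p2), w0
2. (p1 → ¬(p3 ∧ ¬p1)) ∧ ¬p2, w1
3. p1 → ¬(p3 ∧ ¬p1), w1
4. ¬p2, w1
5. ¬(p3 ∧ ¬p1), w1
6. p1, w1
Accessibility: w0Rw0, w0Rw1, w1Rw0, w1Rw1
The negation has an open branch (countermodel exists).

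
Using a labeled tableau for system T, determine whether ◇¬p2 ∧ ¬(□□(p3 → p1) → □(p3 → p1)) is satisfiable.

1. ◇¬p2 ∧ ¬(□□(p3 → p1) → □(p3 → p1)), u
2. ◇¬p2, u
3. ¬(□□(p3 → p1) → □(p3 → p1)), u
4. □□(p3 → p1), u
5. ¬□(p3 → p1), u
6. □(p3 → p1), u
7. p3 → p1, u
8. p1, u
9. ¬p2, v
10. □(p3 → p1), v
11. p3 → p1, v
12. p1, v
13. ¬(p3 → p1), w
14. p3, w
15. ¬p1, w
16. □(p3 → p1), w
17. p3 → p1, w
18. p1, w
Accessibility: uRu, uRv, uRw, vRv, wRw
Branch closes: p1 and ¬p1 both at w.
All branches of the tableau close; one closing branch shown above.

Unsatisfiable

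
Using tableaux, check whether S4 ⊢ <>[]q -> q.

Invalid (countermodel exists)

Tableau for the negation ~(<>[]q -> q):
1. ~(<>[]q -> q), 0
2. <>[]q, 0
3. ~q, 0
4. []q, 1
5. q, 1
Accessibility: 0R0, 0R1, 1R1
The negation has an open branch (countermodel exists).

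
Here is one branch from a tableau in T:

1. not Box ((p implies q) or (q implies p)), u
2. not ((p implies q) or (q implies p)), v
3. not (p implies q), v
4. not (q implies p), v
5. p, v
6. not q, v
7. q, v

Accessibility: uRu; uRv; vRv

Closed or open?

Both q and not q appear at v.

Yes, closed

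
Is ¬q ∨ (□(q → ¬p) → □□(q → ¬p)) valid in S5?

Yes, valid

Tableau for the negation ¬(¬q ∨ (□(q → ¬p) → □□(q → ¬p))):
1. ¬(¬q ∨ (□(q → ¬p) → □□(q → ¬p))), 0
2. q, 0   [¬∨-rule on 1]
3. ¬(□(q → ¬p) → □□(q → ¬p)), 0   [¬∨-rule on 1]
4. □(q → ¬p), 0   [¬→-rule on 3]
5. ¬□□(q → ¬p), 0   [¬→-rule on 3]
6. q → ¬p, 0   [□-rule on 4 via 0R0]
7. ¬p, 0   [→-rule on 6 (branches; this branch)]
8. ¬□(q → ¬p), 1   [¬□-rule on 5: fresh world 1, 0R1]
9. q → ¬p, 1   [□-rule on 4 via 0R1]
10. ¬p, 1   [→-rule on 9 (branches; this branch)]
11. ¬(q → ¬p), 2   [¬□-rule on 8: fresh world 2, 1R2]
12. q, 2   [¬→-rule on 11]
13. p, 2   [¬→-rule on 11]
14. q → ¬p, 2   [□-rule on 4 via 0R2]
15. ¬p, 2   [→-rule on 14 (branches; this branch)]
Accessibility: 0R0, 0R1, 0R2, 1R0, 1R1, 1R2, 2R0, 2R1, 2R2
Branch closes: p and ¬p both at 2.
All branches of the negation close; one closing branch shown above.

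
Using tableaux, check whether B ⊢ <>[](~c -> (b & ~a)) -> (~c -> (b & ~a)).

Tableau for the negation ~(<>[](~c -> (b & ~a)) -> (~c -> (b & ~a))):
1. ~(<>[](~c -> (b & ~a)) -> (~c -> (b & ~a))), 0
2. <>[](~c -> (b & ~a)), 0
3. ~(~c -> (b & ~a)), 0
4. ~c, 0
5. ~(b & ~a), 0
6. a, 0
7. [](~c -> (b & ~a)), 1
8. ~c -> (b & ~a), 0
9. ~c -> (b & ~a), 1
10. b & ~a, 0
11. b, 0
12. ~a, 0
Accessibility: 0R0, 0R1, 1R0, 1R1
Branch closes: a and ~a both at 0.
Every branch of the negation's tableau closes; the branch above is one of them.

Valid in B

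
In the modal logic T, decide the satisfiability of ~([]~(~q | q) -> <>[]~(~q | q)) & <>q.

1. ~([]~(~q | q) -> <>[]~(~q | q)) & <>q, w0
2. ~([]~(~q | q) -> <>[]~(~q | q)), w0   [&-rule on 1]
3. <>q, w0   [&-rule on 1]
4. []~(~q | q), w0   [~->-rule on 2]
5. ~<>[]~(~q | q), w0   [~->-rule on 2]
6. ~(~q | q), w0   [[]-rule on 4 via w0Rw0]
7. q, w0   [~|-rule on 6]
8. ~q, w0   [~|-rule on 6]
Accessibility: w0Rw0
Branch closes: q and ~q both at w0.
All branches of the tableau close; one closing branch shown above.

Unsatisfiable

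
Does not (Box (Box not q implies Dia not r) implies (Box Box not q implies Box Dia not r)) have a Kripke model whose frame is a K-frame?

No, unsatisfiable

1. not (Box (Box not q implies Dia not r) implies (Box Box not q implies Box Dia not r)), 0
2. Box (Box not q implies Dia not r), 0
3. not (Box Box not q implies Box Dia not r), 0
4. Box Box not q, 0
5. not Box Dia not r, 0
6. not Dia not r, 1
7. Box not q implies Dia not r, 1
8. Box not q, 1
9. not Box not q, 1
10. q, 2
11. r, 2
12. not q, 2
Accessibility: 0R1, 1R2
Branch closes: q and not q both at 2.
Every branch closes; the branch above is one of them.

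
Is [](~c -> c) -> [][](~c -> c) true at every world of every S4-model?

Tableau for the negation ~([](~c -> c) -> [][](~c -> c)):
1. ~([](~c -> c) -> [][](~c -> c)), u
2. [](~c -> c), u
3. ~[][](~c -> c), u
4. ~c -> c, u
5. c, u
6. ~[](~c -> c), v
7. ~c -> c, v
8. c, v
9. ~(~c -> c), w
10. ~c, w
11. ~c -> c, w
12. c, w
Accessibility: uRu, uRv, uRw, vRv, vRw, wRw
Branch closes: c and ~c both at w.
All branches of the negation close; one closing branch shown above.

Yes, valid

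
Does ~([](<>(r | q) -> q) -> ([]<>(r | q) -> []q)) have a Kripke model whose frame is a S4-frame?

1. ~([](<>(r | q) -> q) -> ([]<>(r | q) -> []q)), u
2. [](<>(r | q) -> q), u   [~->-rule on 1]
3. ~([]<>(r | q) -> []q), u   [~->-rule on 1]
4. []<>(r | q), u   [~->-rule on 3]
5. ~[]q, u   [~->-rule on 3]
6. <>(r | q) -> q, u   [[]-rule on 2 via uRu]
7. <>(r | q), u   [[]-rule on 4 via uRu]
8. q, u   [->-rule on 6 (branches; this branch)]
9. ~q, v   [~[]-rule on 5: fresh world v, uRv]
10. <>(r | q) -> q, v   [[]-rule on 2 via uRv]
11. <>(r | q), v   [[]-rule on 4 via uRv]
12. ~<>(r | q), v   [->-rule on 10 (branches; this branch)]
13. ~(r | q), v   [~<>-rule on 12 via vRv]
14. ~r, v   [~|-rule on 13]
15. r | q, w   [<>-rule on 7: fresh world w, uRw]
16. <>(r | q) -> q, w   [[]-rule on 2 via uRw]
17. <>(r | q), w   [[]-rule on 4 via uRw]
18. q, w   [|-rule on 15 (branches; this branch)]
19. r | q, x   [<>-rule on 11: fresh world x, vRx]
20. <>(r | q) -> q, x   [[]-rule on 2 via uRx]
21. <>(r | q), x   [[]-rule on 4 via uRx]
22. ~(r | q), x   [~<>-rule on 12 via vRx]
23. ~r, x   [~|-rule on 22]
24. ~q, x   [~|-rule on 22]
25. q, x   [|-rule on 19 (branches; this branch)]
Accessibility: uRu, uRv, uRw, uRx, vRv, vRx, wRw, xRx
Branch closes: q and ~q both at x.
(One branch shown.) All branches close.

Unsatisfiable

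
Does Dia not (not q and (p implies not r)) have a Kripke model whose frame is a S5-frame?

Yes, satisfiable

1. Dia not (not q and (p implies not r)), u
2. not (not q and (p implies not r)), v   [Dia-rule on 1: fresh world v, uRv]
3. not (p implies not r), v   [neg-and-rule on 2 (branches; this branch)]
4. p, v   [neg-implies-rule on 3]
5. r, v   [neg-implies-rule on 3]
Accessibility: uRu, uRv, vRu, vRv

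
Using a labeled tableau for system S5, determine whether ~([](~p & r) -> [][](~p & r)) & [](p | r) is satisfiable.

1. ~([](~p & r) -> [][](~p & r)) & [](p | r), 0
2. ~([](~p & r) -> [][](~p & r)), 0   [&-rule on 1]
3. [](p | r), 0   [&-rule on 1]
4. [](~p & r), 0   [~->-rule on 2]
5. ~[][](~p & r), 0   [~->-rule on 2]
6. p | r, 0   [[]-rule on 3 via 0R0]
7. ~p & r, 0   [[]-rule on 4 via 0R0]
8. ~p, 0   [&-rule on 7]
9. r, 0   [&-rule on 7]
10. ~[](~p & r), 1   [~[]-rule on 5: fresh world 1, 0R1]
11. p | r, 1   [[]-rule on 3 via 0R1]
12. ~p & r, 1   [[]-rule on 4 via 0R1]
13. ~p, 1   [&-rule on 12]
14. r, 1   [&-rule on 12]
15. ~(~p & r), 2   [~[]-rule on 10: fresh world 2, 1R2]
16. p | r, 2   [[]-rule on 3 via 0R2]
17. ~p & r, 2   [[]-rule on 4 via 0R2]
18. ~p, 2   [&-rule on 17]
19. r, 2   [&-rule on 17]
20. ~r, 2   [~&-rule on 15 (branches; this branch)]
Accessibility: 0R0, 0R1, 0R2, 1R0, 1R1, 1R2, 2R0, 2R1, 2R2
Branch closes: r and ~r both at 2.
Every branch closes; the branch above is one of them.

Unsatisfiable (every branch closes)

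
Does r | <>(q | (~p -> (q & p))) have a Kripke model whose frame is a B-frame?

Satisfiable (open branch found)

1. r | <>(q | (~p -> (q & p))), 0
2. <>(q | (~p -> (q & p))), 0   [|-rule on 1 (branches; this branch)]
3. q | (~p -> (q & p)), 1   [<>-rule on 2: fresh world 1, 0R1]
4. ~p -> (q & p), 1   [|-rule on 3 (branches; this branch)]
5. q & p, 1   [->-rule on 4 (branches; this branch)]
6. q, 1   [&-rule on 5]
7. p, 1   [&-rule on 5]
Accessibility: 0R0, 0R1, 1R0, 1R1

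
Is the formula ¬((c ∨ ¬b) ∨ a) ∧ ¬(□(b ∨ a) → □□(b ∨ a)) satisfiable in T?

1. ¬((c ∨ ¬b) ∨ a) ∧ ¬(□(b ∨ a) → □□(b ∨ a)), w0
2. ¬((c ∨ ¬b) ∨ a), w0
3. ¬(□(b ∨ a) → □□(b ∨ a)), w0
4. ¬(c ∨ ¬b), w0
5. ¬a, w0
6. □(b ∨ a), w0
7. ¬□□(b ∨ a), w0
8. ¬c, w0
9. b, w0
10. b ∨ a, w0
11. ¬□(b ∨ a), w1
12. b ∨ a, w1
13. a, w1
14. ¬(b ∨ a), w2
15. ¬b, w2
16. ¬a, w2
Accessibility: w0Rw0, w0Rw1, w1Rw1, w1Rw2, w2Rw2

Satisfiable (open branch found)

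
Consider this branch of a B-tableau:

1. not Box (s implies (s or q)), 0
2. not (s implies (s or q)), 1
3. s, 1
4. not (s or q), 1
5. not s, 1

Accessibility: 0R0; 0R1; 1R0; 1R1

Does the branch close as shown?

Yes, closed

Both s and not s appear at 1.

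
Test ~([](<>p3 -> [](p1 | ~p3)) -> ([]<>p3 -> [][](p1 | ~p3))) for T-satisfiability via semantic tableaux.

Unsatisfiable (every branch closes)

1. ~([](<>p3 -> [](p1 | ~p3)) -> ([]<>p3 -> [][](p1 | ~p3))), w0
2. [](<>p3 -> [](p1 | ~p3)), w0
3. ~([]<>p3 -> [][](p1 | ~p3)), w0
4. []<>p3, w0
5. ~[][](p1 | ~p3), w0
6. <>p3 -> [](p1 | ~p3), w0
7. <>p3, w0
8. [](p1 | ~p3), w0
9. p1 | ~p3, w0
10. ~p3, w0
11. ~[](p1 | ~p3), w1
12. <>p3 -> [](p1 | ~p3), w1
13. <>p3, w1
14. p1 | ~p3, w1
15. [](p1 | ~p3), w1
16. ~p3, w1
17. p3, w2
18. <>p3 -> [](p1 | ~p3), w2
19. <>p3, w2
20. p1 | ~p3, w2
21. [](p1 | ~p3), w2
22. p1, w2
23. ~(p1 | ~p3), w3
24. ~p1, w3
25. p3, w3
26. p1 | ~p3, w3
27. ~p3, w3
Accessibility: w0Rw0, w0Rw1, w0Rw2, w1Rw1, w1Rw3, w2Rw2, w3Rw3
Branch closes: p3 and ~p3 both at w3.
All branches of the tableau close; one closing branch shown above.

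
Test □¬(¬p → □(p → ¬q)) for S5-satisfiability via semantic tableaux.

1. □¬(¬p → □(p → ¬q)), 0
2. ¬(¬p → □(p → ¬q)), 0
3. ¬p, 0
4. ¬□(p → ¬q), 0
5. ¬(p → ¬q), 1
6. p, 1
7. q, 1
8. ¬(¬p → □(p → ¬q)), 1
9. ¬p, 1
10. ¬□(p → ¬q), 1
Accessibility: 0R0, 0R1, 1R0, 1R1
Branch closes: p and ¬p both at 1.
All branches of the tableau close; one closing branch shown above.

No, unsatisfiable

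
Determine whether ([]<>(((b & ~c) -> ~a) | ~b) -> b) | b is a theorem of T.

Tableau for the negation ~(([]<>(((b & ~c) -> ~a) | ~b) -> b) | b):
1. ~(([]<>(((b & ~c) -> ~a) | ~b) -> b) | b), u
2. ~([]<>(((b & ~c) -> ~a) | ~b) -> b), u   [~|-rule on 1]
3. ~b, u   [~|-rule on 1]
4. []<>(((b & ~c) -> ~a) | ~b), u   [~->-rule on 2]
5. <>(((b & ~c) -> ~a) | ~b), u   [[]-rule on 4 via uRu]
6. ((b & ~c) -> ~a) | ~b, v   [<>-rule on 5: fresh world v, uRv]
7. <>(((b & ~c) -> ~a) | ~b), v   [[]-rule on 4 via uRv]
8. ~b, v   [|-rule on 6 (branches; this branch)]
9. ((b & ~c) -> ~a) | ~b, w   [<>-rule on 7: fresh world w, vRw]
10. ~b, w   [|-rule on 9 (branches; this branch)]
Accessibility: uRu, uRv, vRv, vRw, wRw
The negation has an open branch (countermodel exists).

No, not valid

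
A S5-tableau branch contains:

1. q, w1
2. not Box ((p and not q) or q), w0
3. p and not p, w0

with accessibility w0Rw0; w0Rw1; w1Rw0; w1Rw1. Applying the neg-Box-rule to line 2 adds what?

a fresh world w2 with w0Rw2, and not ((p and not q) or q) at w2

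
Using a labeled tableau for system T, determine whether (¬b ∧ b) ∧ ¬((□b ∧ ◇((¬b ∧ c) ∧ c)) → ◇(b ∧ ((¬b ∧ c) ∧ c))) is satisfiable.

Unsatisfiable

1. (¬b ∧ b) ∧ ¬((□b ∧ ◇((¬b ∧ c) ∧ c)) → ◇(b ∧ ((¬b ∧ c) ∧ c))), u
2. ¬b ∧ b, u   [∧-rule on 1]
3. ¬((□b ∧ ◇((¬b ∧ c) ∧ c)) → ◇(b ∧ ((¬b ∧ c) ∧ c))), u   [∧-rule on 1]
4. ¬b, u   [∧-rule on 2]
5. b, u   [∧-rule on 2]
Accessibility: uRu
Branch closes: b and ¬b both at u.
(One branch shown.) All branches close.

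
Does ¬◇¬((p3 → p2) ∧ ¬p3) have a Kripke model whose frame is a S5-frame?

1. ¬◇¬((p3 → p2) ∧ ¬p3), 0
2. (p3 → p2) ∧ ¬p3, 0
3. p3 → p2, 0
4. ¬p3, 0
5. p2, 0
Accessibility: 0R0

Yes, satisfiable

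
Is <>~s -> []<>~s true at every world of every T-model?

Not valid

Tableau for the negation ~(<>~s -> []<>~s):
1. ~(<>~s -> []<>~s), u
2. <>~s, u
3. ~[]<>~s, u
4. ~s, v
5. ~<>~s, w
6. s, w
Accessibility: uRu, uRv, uRw, vRv, wRw
The negation has an open branch (countermodel exists).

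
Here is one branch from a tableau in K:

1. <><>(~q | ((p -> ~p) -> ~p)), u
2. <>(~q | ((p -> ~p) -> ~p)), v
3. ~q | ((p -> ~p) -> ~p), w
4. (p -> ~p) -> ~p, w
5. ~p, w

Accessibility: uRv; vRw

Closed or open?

There is no literal clash: for every atom and world, at most one sign appears.

No, open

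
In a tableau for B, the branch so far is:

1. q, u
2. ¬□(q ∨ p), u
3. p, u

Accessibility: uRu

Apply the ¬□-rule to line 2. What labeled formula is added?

a fresh world v with uRv, and ¬(q ∨ p) at v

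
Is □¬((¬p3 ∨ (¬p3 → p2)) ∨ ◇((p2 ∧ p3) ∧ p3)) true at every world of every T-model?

Invalid (countermodel exists)

Tableau for the negation ¬□¬((¬p3 ∨ (¬p3 → p2)) ∨ ◇((p2 ∧ p3) ∧ p3)):
1. ¬□¬((¬p3 ∨ (¬p3 → p2)) ∨ ◇((p2 ∧ p3) ∧ p3)), u
2. (¬p3 ∨ (¬p3 → p2)) ∨ ◇((p2 ∧ p3) ∧ p3), v
3. ◇((p2 ∧ p3) ∧ p3), v
4. (p2 ∧ p3) ∧ p3, w
5. p2 ∧ p3, w
6. p3, w
7. p2, w
Accessibility: uRu, uRv, vRv, vRw, wRw
The negation has an open branch (countermodel exists).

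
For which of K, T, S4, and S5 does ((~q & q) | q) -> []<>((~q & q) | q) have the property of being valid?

S5

S4-tableau for the negation ~(((~q & q) | q) -> []<>((~q & q) | q)):
1. ~(((~q & q) | q) -> []<>((~q & q) | q)), u
2. (~q & q) | q, u
3. ~[]<>((~q & q) | q), u
4. q, u
5. ~<>((~q & q) | q), v
6. ~((~q & q) | q), v
7. ~(~q & q), v
8. ~q, v
Accessibility: uRu, uRv, vRv
Complete open branch: countermodel on an S4-frame, so not valid in S4, nor in K, T (the same frame is also a K-frame and a T-frame).
S5-tableau for the negation ~(((~q & q) | q) -> []<>((~q & q) | q)):
1. ~(((~q & q) | q) -> []<>((~q & q) | q)), u
2. (~q & q) | q, u
3. ~[]<>((~q & q) | q), u
4. q, u
5. ~<>((~q & q) | q), v
6. ~((~q & q) | q), u
7. ~(~q & q), u
8. ~q, u
Accessibility: uRu, uRv, vRu, vRv
Branch closes: q and ~q both at u.
Every branch closes (one shown): valid in S5.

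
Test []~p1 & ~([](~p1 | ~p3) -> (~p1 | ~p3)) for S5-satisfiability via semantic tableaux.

1. []~p1 & ~([](~p1 | ~p3) -> (~p1 | ~p3)), w0
2. []~p1, w0
3. ~([](~p1 | ~p3) -> (~p1 | ~p3)), w0
4. [](~p1 | ~p3), w0
5. ~(~p1 | ~p3), w0
6. p1, w0
7. p3, w0
8. ~p1, w0
Accessibility: w0Rw0
Branch closes: p1 and ~p1 both at w0.
(One branch shown.) All branches close.

Unsatisfiable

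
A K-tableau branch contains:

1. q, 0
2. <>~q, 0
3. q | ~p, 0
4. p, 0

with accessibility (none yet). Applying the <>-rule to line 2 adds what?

a fresh world 1 with 0R1, and ~q at 1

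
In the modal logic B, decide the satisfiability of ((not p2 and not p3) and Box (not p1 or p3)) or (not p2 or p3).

1. ((not p2 and not p3) and Box (not p1 or p3)) or (not p2 or p3), u
2. not p2 or p3, u
3. p3, u
Accessibility: uRu

Satisfiable (open branch found)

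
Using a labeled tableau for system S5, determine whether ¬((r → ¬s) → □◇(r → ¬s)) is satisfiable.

1. ¬((r → ¬s) → □◇(r → ¬s)), u
2. r → ¬s, u   [¬→-rule on 1]
3. ¬□◇(r → ¬s), u   [¬→-rule on 1]
4. ¬s, u   [→-rule on 2 (branches; this branch)]
5. ¬◇(r → ¬s), v   [¬□-rule on 3: fresh world v, uRv]
6. ¬(r → ¬s), u   [¬◇-rule on 5 via vRu]
7. r, u   [¬→-rule on 6]
8. s, u   [¬→-rule on 6]
Accessibility: uRu, uRv, vRu, vRv
Branch closes: s and ¬s both at u.
All branches of the tableau close; one closing branch shown above.

Unsatisfiable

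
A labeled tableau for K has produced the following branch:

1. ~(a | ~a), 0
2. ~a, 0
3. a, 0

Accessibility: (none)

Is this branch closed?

Yes, closed

Both a and ~a appear at 0.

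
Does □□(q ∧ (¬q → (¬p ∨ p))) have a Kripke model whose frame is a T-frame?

1. □□(q ∧ (¬q → (¬p ∨ p))), u
2. □(q ∧ (¬q → (¬p ∨ p))), u   [□-rule on 1 via uRu]
3. q ∧ (¬q → (¬p ∨ p)), u   [□-rule on 2 via uRu]
4. q, u   [∧-rule on 3]
5. ¬q → (¬p ∨ p), u   [∧-rule on 3]
6. ¬p ∨ p, u   [→-rule on 5 (branches; this branch)]
7. p, u   [∨-rule on 6 (branches; this branch)]
Accessibility: uRu

Satisfiable (open branch found)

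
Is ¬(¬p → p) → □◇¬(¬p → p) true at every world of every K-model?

Tableau for the negation ¬(¬(¬p → p) → □◇¬(¬p → p)):
1. ¬(¬(¬p → p) → □◇¬(¬p → p)), w0
2. ¬(¬p → p), w0   [¬→-rule on 1]
3. ¬□◇¬(¬p → p), w0   [¬→-rule on 1]
4. ¬p, w0   [¬→-rule on 2]
5. ¬◇¬(¬p → p), w1   [¬□-rule on 3: fresh world w1, w0Rw1]
Accessibility: w0Rw1
The negation has an open branch (countermodel exists).

Invalid (countermodel exists)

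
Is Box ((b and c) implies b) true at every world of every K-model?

Yes, valid

Tableau for the negation not Box ((b and c) implies b):
1. not Box ((b and c) implies b), u
2. not ((b and c) implies b), v   [neg-Box-rule on 1: fresh world v, uRv]
3. b and c, v   [neg-implies-rule on 2]
4. not b, v   [neg-implies-rule on 2]
5. b, v   [and-rule on 3]
6. c, v   [and-rule on 3]
Accessibility: uRv
Branch closes: b and not b both at v.
All branches of the negation close; one closing branch shown above.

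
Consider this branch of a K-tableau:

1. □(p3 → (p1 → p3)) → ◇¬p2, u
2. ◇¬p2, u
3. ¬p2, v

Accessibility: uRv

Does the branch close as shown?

No world carries both an atom and its negation.

No, open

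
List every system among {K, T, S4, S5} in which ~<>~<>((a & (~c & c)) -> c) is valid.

T-tableau for the negation <>~<>((a & (~c & c)) -> c):
1. <>~<>((a & (~c & c)) -> c), w0
2. ~<>((a & (~c & c)) -> c), w1
3. ~((a & (~c & c)) -> c), w1
4. a & (~c & c), w1
5. ~c, w1
6. a, w1
7. ~c & c, w1
8. c, w1
Accessibility: w0Rw0, w0Rw1, w1Rw1
Branch closes: c and ~c both at w1.
Every branch closes (one shown): valid in T, hence also in S4, S5 (every theorem of T is a theorem of S4 and S5).
K-tableau for the negation <>~<>((a & (~c & c)) -> c):
1. <>~<>((a & (~c & c)) -> c), w0
2. ~<>((a & (~c & c)) -> c), w1
Accessibility: w0Rw1
Complete open branch: countermodel on a K-frame, so not valid in K.

T, S4, S5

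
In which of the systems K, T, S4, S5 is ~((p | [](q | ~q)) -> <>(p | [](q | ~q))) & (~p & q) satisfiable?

T-tableau for the formula:
1. ~((p | [](q | ~q)) -> <>(p | [](q | ~q))) & (~p & q), w0
2. ~((p | [](q | ~q)) -> <>(p | [](q | ~q))), w0   [&-rule on 1]
3. ~p & q, w0   [&-rule on 1]
4. p | [](q | ~q), w0   [~->-rule on 2]
5. ~<>(p | [](q | ~q)), w0   [~->-rule on 2]
6. ~p, w0   [&-rule on 3]
7. q, w0   [&-rule on 3]
8. ~(p | [](q | ~q)), w0   [~<>-rule on 5 via w0Rw0]
9. ~[](q | ~q), w0   [~|-rule on 8]
10. [](q | ~q), w0   [|-rule on 4 (branches; this branch)]
11. q | ~q, w0   [[]-rule on 10 via w0Rw0]
12. ~(q | ~q), w1   [~[]-rule on 9: fresh world w1, w0Rw1]
13. ~q, w1   [~|-rule on 12]
14. q, w1   [~|-rule on 12]
Accessibility: w0Rw0, w0Rw1, w1Rw1
Branch closes: q and ~q both at w1.
Every branch closes (one shown): unsatisfiable in T, hence also in S4, S5 (every S4/S5-frame is a T-frame).
K-tableau for the formula:
1. ~((p | [](q | ~q)) -> <>(p | [](q | ~q))) & (~p & q), w0
2. ~((p | [](q | ~q)) -> <>(p | [](q | ~q))), w0   [&-rule on 1]
3. ~p & q, w0   [&-rule on 1]
4. p | [](q | ~q), w0   [~->-rule on 2]
5. ~<>(p | [](q | ~q)), w0   [~->-rule on 2]
6. ~p, w0   [&-rule on 3]
7. q, w0   [&-rule on 3]
8. [](q | ~q), w0   [|-rule on 4 (branches; this branch)]
Complete open branch: satisfiable in K.

K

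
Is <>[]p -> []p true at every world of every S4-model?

Invalid (countermodel exists)

Tableau for the negation ~(<>[]p -> []p):
1. ~(<>[]p -> []p), 0
2. <>[]p, 0
3. ~[]p, 0
4. []p, 1
5. p, 1
6. ~p, 2
Accessibility: 0R0, 0R1, 0R2, 1R1, 2R2
The negation has an open branch (countermodel exists).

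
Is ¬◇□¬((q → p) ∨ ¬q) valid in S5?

No, not valid

Tableau for the negation ◇□¬((q → p) ∨ ¬q):
1. ◇□¬((q → p) ∨ ¬q), 0
2. □¬((q → p) ∨ ¬q), 1   [◇-rule on 1: fresh world 1, 0R1]
3. ¬((q → p) ∨ ¬q), 0   [□-rule on 2 via 1R0]
4. ¬(q → p), 0   [¬∨-rule on 3]
5. q, 0   [¬∨-rule on 3]
6. ¬p, 0   [¬→-rule on 4]
7. ¬((q → p) ∨ ¬q), 1   [□-rule on 2 via 1R1]
8. ¬(q → p), 1   [¬∨-rule on 7]
9. q, 1   [¬∨-rule on 7]
10. ¬p, 1   [¬→-rule on 8]
Accessibility: 0R0, 0R1, 1R0, 1R1
The negation has an open branch (countermodel exists).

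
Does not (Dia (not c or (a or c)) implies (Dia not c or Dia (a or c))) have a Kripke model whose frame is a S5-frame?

Unsatisfiable

1. not (Dia (not c or (a or c)) implies (Dia not c or Dia (a or c))), u
2. Dia (not c or (a or c)), u   [neg-implies-rule on 1]
3. not (Dia not c or Dia (a or c)), u   [neg-implies-rule on 1]
4. not Dia not c, u   [neg-or-rule on 3]
5. not Dia (a or c), u   [neg-or-rule on 3]
6. c, u   [neg-Dia-rule on 4 via uRu]
7. not (a or c), u   [neg-Dia-rule on 5 via uRu]
8. not a, u   [neg-or-rule on 7]
9. not c, u   [neg-or-rule on 7]
Accessibility: uRu
Branch closes: c and not c both at u.
(One branch shown.) All branches close.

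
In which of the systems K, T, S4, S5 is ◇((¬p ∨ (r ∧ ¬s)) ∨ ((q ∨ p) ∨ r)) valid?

T, S4, S5

K-tableau for the negation ¬◇((¬p ∨ (r ∧ ¬s)) ∨ ((q ∨ p) ∨ r)):
1. ¬◇((¬p ∨ (r ∧ ¬s)) ∨ ((q ∨ p) ∨ r)), u
Complete open branch: countermodel on a K-frame, so not valid in K.
T-tableau for the negation ¬◇((¬p ∨ (r ∧ ¬s)) ∨ ((q ∨ p) ∨ r)):
1. ¬◇((¬p ∨ (r ∧ ¬s)) ∨ ((q ∨ p) ∨ r)), u
2. ¬((¬p ∨ (r ∧ ¬s)) ∨ ((q ∨ p) ∨ r)), u
3. ¬(¬p ∨ (r ∧ ¬s)), u
4. ¬((q ∨ p) ∨ r), u
5. p, u
6. ¬(r ∧ ¬s), u
7. ¬(q ∨ p), u
8. ¬r, u
9. ¬q, u
10. ¬p, u
Accessibility: uRu
Branch closes: p and ¬p both at u.
Every branch closes (one shown): valid in T, hence also in S4, S5 (every theorem of T is a theorem of S4 and S5).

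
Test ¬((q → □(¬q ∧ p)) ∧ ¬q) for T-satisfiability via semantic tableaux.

1. ¬((q → □(¬q ∧ p)) ∧ ¬q), u
2. q, u   [¬∧-rule on 1 (branches; this branch)]
Accessibility: uRu

Satisfiable (open branch found)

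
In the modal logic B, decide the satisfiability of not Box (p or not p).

1. not Box (p or not p), 0
2. not (p or not p), 1
3. not p, 1
4. p, 1
Accessibility: 0R0, 0R1, 1R0, 1R1
Branch closes: p and not p both at 1.
Every branch closes; the branch above is one of them.

Unsatisfiable (every branch closes)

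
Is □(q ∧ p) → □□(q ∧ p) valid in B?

Tableau for the negation ¬(□(q ∧ p) → □□(q ∧ p)):
1. ¬(□(q ∧ p) → □□(q ∧ p)), 0
2. □(q ∧ p), 0
3. ¬□□(q ∧ p), 0
4. q ∧ p, 0
5. q, 0
6. p, 0
7. ¬□(q ∧ p), 1
8. q ∧ p, 1
9. q, 1
10. p, 1
11. ¬(q ∧ p), 2
12. ¬p, 2
Accessibility: 0R0, 0R1, 1R0, 1R1, 1R2, 2R1, 2R2
The negation has an open branch (countermodel exists).

No, not valid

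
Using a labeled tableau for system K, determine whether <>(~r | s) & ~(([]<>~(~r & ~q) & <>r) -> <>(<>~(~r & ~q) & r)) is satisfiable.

1. <>(~r | s) & ~(([]<>~(~r & ~q) & <>r) -> <>(<>~(~r & ~q) & r)), 0
2. <>(~r | s), 0
3. ~(([]<>~(~r & ~q) & <>r) -> <>(<>~(~r & ~q) & r)), 0
4. []<>~(~r & ~q) & <>r, 0
5. ~<>(<>~(~r & ~q) & r), 0
6. []<>~(~r & ~q), 0
7. <>r, 0
8. ~r | s, 1
9. ~(<>~(~r & ~q) & r), 1
10. <>~(~r & ~q), 1
11. s, 1
12. ~r, 1
13. r, 2
14. ~(<>~(~r & ~q) & r), 2
15. <>~(~r & ~q), 2
16. ~<>~(~r & ~q), 2
17. ~(~r & ~q), 3
18. q, 3
19. ~(~r & ~q), 4
20. ~r & ~q, 4
21. ~r, 4
22. ~q, 4
23. q, 4
Accessibility: 0R1, 0R2, 1R3, 2R4
Branch closes: q and ~q both at 4.
Every branch closes; the branch above is one of them.

No, unsatisfiable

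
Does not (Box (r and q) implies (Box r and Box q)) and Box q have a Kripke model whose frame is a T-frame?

1. not (Box (r and q) implies (Box r and Box q)) and Box q, u
2. not (Box (r and q) implies (Box r and Box q)), u
3. Box q, u
4. Box (r and q), u
5. not (Box r and Box q), u
6. q, u
7. r and q, u
8. r, u
9. not Box r, u
10. not r, v
11. q, v
12. r and q, v
13. r, v
Accessibility: uRu, uRv, vRv
Branch closes: r and not r both at v.
(One branch shown.) All branches close.

No, unsatisfiable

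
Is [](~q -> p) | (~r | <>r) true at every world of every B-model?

Tableau for the negation ~([](~q -> p) | (~r | <>r)):
1. ~([](~q -> p) | (~r | <>r)), 0
2. ~[](~q -> p), 0
3. ~(~r | <>r), 0
4. r, 0
5. ~<>r, 0
6. ~r, 0
Accessibility: 0R0
Branch closes: r and ~r both at 0.
All branches of the negation close; one closing branch shown above.

Valid in B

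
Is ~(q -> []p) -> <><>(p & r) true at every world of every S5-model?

Tableau for the negation ~(~(q -> []p) -> <><>(p & r)):
1. ~(~(q -> []p) -> <><>(p & r)), u
2. ~(q -> []p), u
3. ~<><>(p & r), u
4. q, u
5. ~[]p, u
6. ~<>(p & r), u
7. ~(p & r), u
8. ~r, u
9. ~p, v
10. ~<>(p & r), v
11. ~(p & r), v
12. ~r, v
Accessibility: uRu, uRv, vRu, vRv
The negation has an open branch (countermodel exists).

No, not valid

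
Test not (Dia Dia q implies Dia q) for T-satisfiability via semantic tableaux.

Satisfiable (open branch found)

1. not (Dia Dia q implies Dia q), w0
2. Dia Dia q, w0
3. not Dia q, w0
4. not q, w0
5. Dia q, w1
6. not q, w1
7. q, w2
Accessibility: w0Rw0, w0Rw1, w1Rw1, w1Rw2, w2Rw2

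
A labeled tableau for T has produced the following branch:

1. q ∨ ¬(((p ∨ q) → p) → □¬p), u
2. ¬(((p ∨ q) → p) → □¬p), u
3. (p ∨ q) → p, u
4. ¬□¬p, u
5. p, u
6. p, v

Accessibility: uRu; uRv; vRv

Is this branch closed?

No world carries both an atom and its negation.

Not closed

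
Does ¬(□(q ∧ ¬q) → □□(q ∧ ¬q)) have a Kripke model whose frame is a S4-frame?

Unsatisfiable (every branch closes)

1. ¬(□(q ∧ ¬q) → □□(q ∧ ¬q)), u
2. □(q ∧ ¬q), u   [¬→-rule on 1]
3. ¬□□(q ∧ ¬q), u   [¬→-rule on 1]
4. q ∧ ¬q, u   [□-rule on 2 via uRu]
5. q, u   [∧-rule on 4]
6. ¬q, u   [∧-rule on 4]
Accessibility: uRu
Branch closes: q and ¬q both at u.
Every branch closes; the branch above is one of them.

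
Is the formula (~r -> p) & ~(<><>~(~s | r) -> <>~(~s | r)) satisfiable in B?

Satisfiable (open branch found)

1. (~r -> p) & ~(<><>~(~s | r) -> <>~(~s | r)), w0
2. ~r -> p, w0   [&-rule on 1]
3. ~(<><>~(~s | r) -> <>~(~s | r)), w0   [&-rule on 1]
4. <><>~(~s | r), w0   [~->-rule on 3]
5. ~<>~(~s | r), w0   [~->-rule on 3]
6. ~s | r, w0   [~<>-rule on 5 via w0Rw0]
7. p, w0   [->-rule on 2 (branches; this branch)]
8. r, w0   [|-rule on 6 (branches; this branch)]
9. <>~(~s | r), w1   [<>-rule on 4: fresh world w1, w0Rw1]
10. ~s | r, w1   [~<>-rule on 5 via w0Rw1]
11. r, w1   [|-rule on 10 (branches; this branch)]
12. ~(~s | r), w2   [<>-rule on 9: fresh world w2, w1Rw2]
13. s, w2   [~|-rule on 12]
14. ~r, w2   [~|-rule on 12]
Accessibility: w0Rw0, w0Rw1, w1Rw0, w1Rw1, w1Rw2, w2Rw1, w2Rw2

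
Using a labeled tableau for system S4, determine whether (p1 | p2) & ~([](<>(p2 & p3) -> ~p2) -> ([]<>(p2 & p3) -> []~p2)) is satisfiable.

No, unsatisfiable

1. (p1 | p2) & ~([](<>(p2 & p3) -> ~p2) -> ([]<>(p2 & p3) -> []~p2)), 0
2. p1 | p2, 0
3. ~([](<>(p2 & p3) -> ~p2) -> ([]<>(p2 & p3) -> []~p2)), 0
4. [](<>(p2 & p3) -> ~p2), 0
5. ~([]<>(p2 & p3) -> []~p2), 0
6. []<>(p2 & p3), 0
7. ~[]~p2, 0
8. <>(p2 & p3) -> ~p2, 0
9. <>(p2 & p3), 0
10. p2, 0
11. ~<>(p2 & p3), 0
12. ~(p2 & p3), 0
13. ~p3, 0
14. p2, 1
15. <>(p2 & p3) -> ~p2, 1
16. <>(p2 & p3), 1
17. ~(p2 & p3), 1
18. ~<>(p2 & p3), 1
19. ~p3, 1
20. p2 & p3, 2
21. p2, 2
22. p3, 2
23. <>(p2 & p3) -> ~p2, 2
24. <>(p2 & p3), 2
25. ~(p2 & p3), 2
26. ~<>(p2 & p3), 2
27. ~p3, 2
Accessibility: 0R0, 0R1, 0R2, 1R1, 2R2
Branch closes: p3 and ~p3 both at 2.
Every branch closes; the branch above is one of them.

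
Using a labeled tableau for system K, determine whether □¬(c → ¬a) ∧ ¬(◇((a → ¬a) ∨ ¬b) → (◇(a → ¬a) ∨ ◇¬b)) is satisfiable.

1. □¬(c → ¬a) ∧ ¬(◇((a → ¬a) ∨ ¬b) → (◇(a → ¬a) ∨ ◇¬b)), u
2. □¬(c → ¬a), u
3. ¬(◇((a → ¬a) ∨ ¬b) → (◇(a → ¬a) ∨ ◇¬b)), u
4. ◇((a → ¬a) ∨ ¬b), u
5. ¬(◇(a → ¬a) ∨ ◇¬b), u
6. ¬◇(a → ¬a), u
7. ¬◇¬b, u
8. (a → ¬a) ∨ ¬b, v
9. ¬(c → ¬a), v
10. c, v
11. a, v
12. ¬(a → ¬a), v
13. b, v
14. a → ¬a, v
15. ¬a, v
Accessibility: uRv
Branch closes: a and ¬a both at v.
(One branch shown.) All branches close.

Unsatisfiable (every branch closes)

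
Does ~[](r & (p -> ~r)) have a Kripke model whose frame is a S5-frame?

1. ~[](r & (p -> ~r)), 0
2. ~(r & (p -> ~r)), 1   [~[]-rule on 1: fresh world 1, 0R1]
3. ~(p -> ~r), 1   [~&-rule on 2 (branches; this branch)]
4. p, 1   [~->-rule on 3]
5. r, 1   [~->-rule on 3]
Accessibility: 0R0, 0R1, 1R0, 1R1

Yes, satisfiable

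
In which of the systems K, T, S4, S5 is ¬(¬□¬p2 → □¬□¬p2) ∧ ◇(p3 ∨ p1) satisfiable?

S5-tableau for the formula:
1. ¬(¬□¬p2 → □¬□¬p2) ∧ ◇(p3 ∨ p1), w0
2. ¬(¬□¬p2 → □¬□¬p2), w0
3. ◇(p3 ∨ p1), w0
4. ¬□¬p2, w0
5. ¬□¬□¬p2, w0
6. p3 ∨ p1, w1
7. p1, w1
8. p2, w2
9. □¬p2, w3
10. ¬p2, w0
11. ¬p2, w1
12. ¬p2, w2
Accessibility: w0Rw0, w0Rw1, w0Rw2, w0Rw3, w1Rw0, w1Rw1, w1Rw2, w1Rw3, w2Rw0, w2Rw1, w2Rw2, w2Rw3, w3Rw0, w3Rw1, w3Rw2, w3Rw3
Branch closes: p2 and ¬p2 both at w2.
Every branch closes (one shown): unsatisfiable in S5.
S4-tableau for the formula:
1. ¬(¬□¬p2 → □¬□¬p2) ∧ ◇(p3 ∨ p1), w0
2. ¬(¬□¬p2 → □¬□¬p2), w0
3. ◇(p3 ∨ p1), w0
4. ¬□¬p2, w0
5. ¬□¬□¬p2, w0
6. p3 ∨ p1, w1
7. p1, w1
8. p2, w2
9. □¬p2, w3
10. ¬p2, w3
Accessibility: w0Rw0, w0Rw1, w0Rw2, w0Rw3, w1Rw1, w2Rw2, w3Rw3
Complete open branch: satisfiable in S4, hence also in K, T (this S4-model is also a K-model and a T-model).

K, T, S4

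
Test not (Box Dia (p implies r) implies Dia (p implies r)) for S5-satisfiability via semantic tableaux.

1. not (Box Dia (p implies r) implies Dia (p implies r)), 0
2. Box Dia (p implies r), 0
3. not Dia (p implies r), 0
4. Dia (p implies r), 0
5. not (p implies r), 0
6. p, 0
7. not r, 0
8. p implies r, 1
9. Dia (p implies r), 1
10. not (p implies r), 1
11. p, 1
12. not r, 1
13. r, 1
Accessibility: 0R0, 0R1, 1R0, 1R1
Branch closes: r and not r both at 1.
(One branch shown.) All branches close.

Unsatisfiable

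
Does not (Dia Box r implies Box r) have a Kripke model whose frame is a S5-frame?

Unsatisfiable (every branch closes)

1. not (Dia Box r implies Box r), u
2. Dia Box r, u
3. not Box r, u
4. Box r, v
5. r, u
6. r, v
7. not r, w
8. r, w
Accessibility: uRu, uRv, uRw, vRu, vRv, vRw, wRu, wRv, wRw
Branch closes: r and not r both at w.
(One branch shown.) All branches close.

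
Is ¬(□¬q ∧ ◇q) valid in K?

Tableau for the negation □¬q ∧ ◇q:
1. □¬q ∧ ◇q, w0
2. □¬q, w0
3. ◇q, w0
4. q, w1
5. ¬q, w1
Accessibility: w0Rw1
Branch closes: q and ¬q both at w1.
Every branch of the negation's tableau closes; the branch above is one of them.

Yes, valid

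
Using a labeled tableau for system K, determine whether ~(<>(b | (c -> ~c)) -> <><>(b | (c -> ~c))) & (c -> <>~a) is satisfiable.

1. ~(<>(b | (c -> ~c)) -> <><>(b | (c -> ~c))) & (c -> <>~a), w0
2. ~(<>(b | (c -> ~c)) -> <><>(b | (c -> ~c))), w0   [&-rule on 1]
3. c -> <>~a, w0   [&-rule on 1]
4. <>(b | (c -> ~c)), w0   [~->-rule on 2]
5. ~<><>(b | (c -> ~c)), w0   [~->-rule on 2]
6. <>~a, w0   [->-rule on 3 (branches; this branch)]
7. b | (c -> ~c), w1   [<>-rule on 4: fresh world w1, w0Rw1]
8. ~<>(b | (c -> ~c)), w1   [~<>-rule on 5 via w0Rw1]
9. c -> ~c, w1   [|-rule on 7 (branches; this branch)]
10. ~c, w1   [->-rule on 9 (branches; this branch)]
11. ~a, w2   [<>-rule on 6: fresh world w2, w0Rw2]
12. ~<>(b | (c -> ~c)), w2   [~<>-rule on 5 via w0Rw2]
Accessibility: w0Rw1, w0Rw2

Yes, satisfiable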